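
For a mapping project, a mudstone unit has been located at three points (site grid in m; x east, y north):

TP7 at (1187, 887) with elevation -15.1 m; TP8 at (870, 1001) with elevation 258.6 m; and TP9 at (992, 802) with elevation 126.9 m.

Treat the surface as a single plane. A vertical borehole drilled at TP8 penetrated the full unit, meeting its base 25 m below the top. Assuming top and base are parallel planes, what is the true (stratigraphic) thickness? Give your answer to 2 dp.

19.33 m

Let the plane be z = a·x + b·y + c.
TP8−TP7: −317a + 114b = 273.7;  TP9−TP7: −195a − 85b = 142.
Solving gives a = −0.80229, b = 0.16995.
|∇z| = √(a²+b²) = 0.82009, so dip δ = arctan(0.82009) = 39.35°.
True thickness = vertical thickness × cos δ = 25 × cos 39.35° = 19.33 m.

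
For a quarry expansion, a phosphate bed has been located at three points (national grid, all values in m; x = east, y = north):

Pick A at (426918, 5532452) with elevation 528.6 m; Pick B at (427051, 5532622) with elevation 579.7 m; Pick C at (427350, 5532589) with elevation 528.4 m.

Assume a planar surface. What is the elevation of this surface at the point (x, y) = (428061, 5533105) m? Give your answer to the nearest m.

Let the plane be z = a·x + b·y + c.
Pick B−Pick A: 133a + 170b = 51.1;  Pick C−Pick A: 432a + 137b = −0.2.
Solving gives a = −0.12739637, b = 0.40025716.
Then c = 528.6 − a·426918 − b·5532452 = −2159487.11.
At (428061, 5533105): z = −54533.4 + 2214664.9 − 2159487.11 = 644.4 m.

644 m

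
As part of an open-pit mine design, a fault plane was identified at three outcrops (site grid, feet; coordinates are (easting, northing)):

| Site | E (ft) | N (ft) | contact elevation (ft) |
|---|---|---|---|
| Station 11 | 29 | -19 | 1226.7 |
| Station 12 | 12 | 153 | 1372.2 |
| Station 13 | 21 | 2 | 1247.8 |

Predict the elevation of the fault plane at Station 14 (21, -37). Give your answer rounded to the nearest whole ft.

1217 ft

Let the plane be z = a·E + b·N + c.
Station 12−Station 11: −17a + 172b = 145.5;  Station 13−Station 11: −8a + 21b = 21.1.
Solving gives a = −0.56300, b = 0.79028.
Then c = 1226.7 − a·29 − b·-19 = 1258.04.
At (21, -37): z = −11.8 − 29.2 + 1258.04 = 1217.0 ft.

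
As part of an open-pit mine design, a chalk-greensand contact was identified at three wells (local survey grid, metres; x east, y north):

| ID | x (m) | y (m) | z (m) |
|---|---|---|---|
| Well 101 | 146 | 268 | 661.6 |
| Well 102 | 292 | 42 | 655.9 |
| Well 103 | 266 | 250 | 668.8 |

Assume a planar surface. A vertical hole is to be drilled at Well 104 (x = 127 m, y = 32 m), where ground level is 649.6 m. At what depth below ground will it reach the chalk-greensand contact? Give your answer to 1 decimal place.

Two edge vectors: Well 101→Well 102 = (146, -226, -5.7), Well 101→Well 103 = (120, -18, 7.2).
Normal n = (Well 101→Well 102) × (Well 101→Well 103) = (-1729.8, -1735.2, 24492).
So ∂z/∂x = −n_x/n_z = 0.07063 and ∂z/∂y = −n_y/n_z = 0.07085.
Intercept c from Well 101: 661.6 − 10.31 − 18.99 = 632.30.
At (127, 32): z_contact = 8.97 + 2.27 + 632.30 = 643.54 m.
Depth below ground = 649.6 − 643.54 = 6.1 m.

6.1 m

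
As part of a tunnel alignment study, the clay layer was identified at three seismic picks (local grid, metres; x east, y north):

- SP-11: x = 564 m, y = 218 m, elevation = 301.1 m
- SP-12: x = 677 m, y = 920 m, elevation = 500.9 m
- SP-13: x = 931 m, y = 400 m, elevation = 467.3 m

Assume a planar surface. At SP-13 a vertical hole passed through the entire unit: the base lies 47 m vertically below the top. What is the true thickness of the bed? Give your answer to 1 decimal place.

Two edge vectors: SP-11→SP-12 = (113, 702, 199.8), SP-11→SP-13 = (367, 182, 166.2).
Normal n = (SP-11→SP-12) × (SP-11→SP-13) = (80308.8, 54546, -237068).
So ∂z/∂x = −n_x/n_z = 0.33876 and ∂z/∂y = −n_y/n_z = 0.23009.
|∇z| = √(a²+b²) = 0.40951, so dip δ = arctan(0.40951) = 22.27°.
True thickness = vertical thickness × cos δ = 47 × cos 22.27° = 43.5 m.

43.5 m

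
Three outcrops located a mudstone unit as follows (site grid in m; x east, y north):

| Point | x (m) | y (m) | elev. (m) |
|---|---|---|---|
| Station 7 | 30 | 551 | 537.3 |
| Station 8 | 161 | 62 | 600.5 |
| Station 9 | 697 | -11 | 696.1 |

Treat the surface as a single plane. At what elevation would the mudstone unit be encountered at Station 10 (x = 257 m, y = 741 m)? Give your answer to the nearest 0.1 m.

Let the plane be z = a·x + b·y + c.
Station 8−Station 7: 131a − 489b = 63.2;  Station 9−Station 7: 667a − 562b = 158.8.
Solving gives a = 0.16684, b = −0.08455.
Then c = 537.3 − a·30 − b·551 = 578.88.
At (257, 741): z = 42.9 − 62.6 + 578.88 = 559.1 m.

559.1 m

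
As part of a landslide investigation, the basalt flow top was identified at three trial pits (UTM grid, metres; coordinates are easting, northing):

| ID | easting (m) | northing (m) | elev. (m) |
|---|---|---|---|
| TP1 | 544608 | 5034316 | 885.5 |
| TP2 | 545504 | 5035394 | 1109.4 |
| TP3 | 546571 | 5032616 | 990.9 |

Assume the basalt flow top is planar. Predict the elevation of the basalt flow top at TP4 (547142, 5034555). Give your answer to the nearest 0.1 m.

Let the plane be z = a·easting + b·northing + c.
TP2−TP1: 896a + 1078b = 223.9;  TP3−TP1: 1963a − 1700b = 105.4.
Solving gives a = 0.135808891, b = 0.094819326.
Then c = 885.5 − a·544608 − b·5034316 = −550427.56.
At (547142, 5034555): z = 74306.7 + 477373.1 − 550427.56 = 1252.3 m.

1252.3 m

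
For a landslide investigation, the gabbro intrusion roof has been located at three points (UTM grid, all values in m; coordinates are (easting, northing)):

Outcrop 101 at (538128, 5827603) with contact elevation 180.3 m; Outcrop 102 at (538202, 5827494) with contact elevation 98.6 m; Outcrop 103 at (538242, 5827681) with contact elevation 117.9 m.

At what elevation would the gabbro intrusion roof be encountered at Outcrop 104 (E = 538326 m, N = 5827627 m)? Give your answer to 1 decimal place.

43.2 m

Two edge vectors: Outcrop 101→Outcrop 102 = (74, -109, -81.7), Outcrop 101→Outcrop 103 = (114, 78, -62.4).
Normal n = (Outcrop 101→Outcrop 102) × (Outcrop 101→Outcrop 103) = (13174.2, -4696.2, 18198).
So ∂z/∂E = −n_x/n_z = −0.723936696 and ∂z/∂N = −n_y/n_z = 0.258061325.
Intercept c from Outcrop 101: 180.3 + 389570.61 − 1503878.95 = −1114128.05.
At (538326, 5827627): z = −389713.9 + 1503885.1 − 1114128.05 = 43.2 m.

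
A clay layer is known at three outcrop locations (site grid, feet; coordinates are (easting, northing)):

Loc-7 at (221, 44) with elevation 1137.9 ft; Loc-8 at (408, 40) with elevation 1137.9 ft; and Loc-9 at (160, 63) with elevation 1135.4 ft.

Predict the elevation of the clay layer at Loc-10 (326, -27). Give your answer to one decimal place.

1147.6 ft

Two edge vectors: Loc-7→Loc-8 = (187, -4, 0), Loc-7→Loc-9 = (-61, 19, -2.5).
Normal n = (Loc-7→Loc-8) × (Loc-7→Loc-9) = (10, 467.5, 3309).
So ∂z/∂E = −n_x/n_z = −0.00302 and ∂z/∂N = −n_y/n_z = −0.14128.
Intercept c from Loc-7: 1137.9 + 0.67 + 6.22 = 1144.78.
At (326, -27): z = −1.0 + 3.8 + 1144.78 = 1147.6 ft.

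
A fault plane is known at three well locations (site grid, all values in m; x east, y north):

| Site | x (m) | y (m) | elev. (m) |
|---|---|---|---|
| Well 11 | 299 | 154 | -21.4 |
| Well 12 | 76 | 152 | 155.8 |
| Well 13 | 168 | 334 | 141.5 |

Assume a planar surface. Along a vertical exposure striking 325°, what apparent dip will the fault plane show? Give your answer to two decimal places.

35.88°

Let the plane be z = a·x + b·y + c.
Well 12−Well 11: −223a − 2b = 177.2;  Well 13−Well 11: −131a + 180b = 162.9.
Solving gives a = −0.79753, b = 0.32458.
Unit vector along 325° is (sin 325°, cos 325°) = (-0.5736, 0.8192).
Slope in that direction = a·(-0.5736) + b·(0.8192) = 0.72332.
Apparent dip = arctan|0.72332| = 35.88° (true dip is 40.7°, so apparent ≤ true as expected).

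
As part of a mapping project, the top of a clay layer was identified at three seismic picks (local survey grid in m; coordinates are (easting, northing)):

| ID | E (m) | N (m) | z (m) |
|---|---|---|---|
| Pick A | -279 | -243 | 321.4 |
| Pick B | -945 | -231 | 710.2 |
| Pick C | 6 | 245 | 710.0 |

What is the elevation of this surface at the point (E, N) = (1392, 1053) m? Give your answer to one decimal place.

Let the plane be z = a·E + b·N + c.
Pick B−Pick A: −666a + 12b = 388.8;  Pick C−Pick A: 285a + 488b = 388.6.
Solving gives a = −0.563506, b = 1.125408.
Then c = 321.4 − a·-279 − b·-243 = 437.66.
At (1392, 1053): z = −784.4 + 1185.1 + 437.66 = 838.3 m.

838.3 m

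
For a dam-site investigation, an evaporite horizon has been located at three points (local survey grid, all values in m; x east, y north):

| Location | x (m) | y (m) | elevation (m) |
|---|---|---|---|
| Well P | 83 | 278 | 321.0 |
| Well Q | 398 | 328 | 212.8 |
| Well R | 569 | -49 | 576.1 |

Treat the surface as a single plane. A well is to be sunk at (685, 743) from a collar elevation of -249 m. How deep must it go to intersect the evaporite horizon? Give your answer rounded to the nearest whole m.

23 m

Two edge vectors: Well P→Well Q = (315, 50, -108.2), Well P→Well R = (486, -327, 255.1).
Normal n = (Well P→Well Q) × (Well P→Well R) = (-22626.4, -132941.7, -127305).
So ∂z/∂x = −n_x/n_z = −0.17773 and ∂z/∂y = −n_y/n_z = −1.04428.
Intercept c from Well P: 321 + 14.75 + 290.31 = 626.06.
At (685, 743): z_contact = −121.7 − 775.9 + 626.06 = -271.6 m.
Depth below ground = -249 − (-271.6) = 23 m.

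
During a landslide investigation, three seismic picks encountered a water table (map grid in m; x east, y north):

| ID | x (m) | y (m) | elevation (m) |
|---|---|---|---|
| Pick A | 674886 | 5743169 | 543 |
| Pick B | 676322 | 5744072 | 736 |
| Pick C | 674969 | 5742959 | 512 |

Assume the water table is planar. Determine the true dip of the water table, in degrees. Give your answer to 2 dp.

Let the plane be z = a·x + b·y + c.
Pick B−Pick A: 1436a + 903b = 193;  Pick C−Pick A: 83a − 210b = −31.
Solving gives a = 0.03330, b = 0.16078.
Gradient magnitude |∇z| = √(a² + b²) = √(0.00111 + 0.02585) = 0.16419.
True dip = arctan(0.16419) = 9.32°, dipping toward SSW (azimuth ≈ 192°).

9.32°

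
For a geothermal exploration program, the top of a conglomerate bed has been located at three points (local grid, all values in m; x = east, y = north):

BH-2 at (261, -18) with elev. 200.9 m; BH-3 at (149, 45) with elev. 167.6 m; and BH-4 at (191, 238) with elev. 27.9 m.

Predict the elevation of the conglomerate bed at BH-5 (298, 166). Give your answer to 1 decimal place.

Two edge vectors: BH-2→BH-3 = (-112, 63, -33.3), BH-2→BH-4 = (-70, 256, -173).
Normal n = (BH-2→BH-3) × (BH-2→BH-4) = (-2374.2, -17045, -24262).
So ∂z/∂x = −n_x/n_z = −0.09786 and ∂z/∂y = −n_y/n_z = −0.70254.
Intercept c from BH-2: 200.9 + 25.54 − 12.65 = 213.79.
At (298, 166): z = −29.2 − 116.6 + 213.79 = 68.0 m.

68.0 m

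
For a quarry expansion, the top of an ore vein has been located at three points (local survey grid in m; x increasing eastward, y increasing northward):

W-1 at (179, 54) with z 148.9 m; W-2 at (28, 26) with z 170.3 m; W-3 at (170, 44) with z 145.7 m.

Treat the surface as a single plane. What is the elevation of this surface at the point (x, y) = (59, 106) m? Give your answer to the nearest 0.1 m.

Let the plane be z = a·x + b·y + c.
W-2−W-1: −151a − 28b = 21.4;  W-3−W-1: −9a − 10b = −3.2.
Solving gives a = −0.24134, b = 0.53720.
Then c = 148.9 − a·179 − b·54 = 163.09.
At (59, 106): z = −14.2 + 56.9 + 163.09 = 205.8 m.

205.8 m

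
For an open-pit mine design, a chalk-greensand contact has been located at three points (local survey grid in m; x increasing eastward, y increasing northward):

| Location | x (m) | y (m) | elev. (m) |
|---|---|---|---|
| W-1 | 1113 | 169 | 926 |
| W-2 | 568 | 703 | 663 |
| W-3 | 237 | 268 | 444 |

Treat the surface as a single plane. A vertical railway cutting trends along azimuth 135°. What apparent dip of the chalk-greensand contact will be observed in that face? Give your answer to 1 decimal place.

Two edge vectors: W-1→W-2 = (-545, 534, -263), W-1→W-3 = (-876, 99, -482).
Normal n = (W-1→W-2) × (W-1→W-3) = (-231351, -32302, 413829).
So ∂z/∂x = −n_x/n_z = 0.55905 and ∂z/∂y = −n_y/n_z = 0.07806.
Unit vector along 135° is (sin 135°, cos 135°) = (0.7071, -0.7071).
Slope in that direction = a·(0.7071) + b·(-0.7071) = 0.34011.
Apparent dip = arctan|0.34011| = 18.8° (true dip is 29.4°, so apparent ≤ true as expected).

18.8°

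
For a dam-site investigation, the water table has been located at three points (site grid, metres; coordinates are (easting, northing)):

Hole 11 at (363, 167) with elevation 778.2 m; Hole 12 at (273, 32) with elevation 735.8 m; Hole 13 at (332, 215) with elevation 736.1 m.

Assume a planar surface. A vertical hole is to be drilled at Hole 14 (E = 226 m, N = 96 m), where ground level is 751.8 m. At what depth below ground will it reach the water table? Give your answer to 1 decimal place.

Let the plane be z = a·E + b·N + c.
Hole 12−Hole 11: −90a − 135b = −42.4;  Hole 13−Hole 11: −31a + 48b = −42.1.
Solving gives a = 0.90755, b = −0.29096.
Then c = 778.2 − a·363 − b·167 = 497.35.
At (226, 96): z_contact = 205.11 − 27.93 + 497.35 = 674.52 m.
Depth below ground = 751.8 − 674.52 = 77.3 m.

77.3 m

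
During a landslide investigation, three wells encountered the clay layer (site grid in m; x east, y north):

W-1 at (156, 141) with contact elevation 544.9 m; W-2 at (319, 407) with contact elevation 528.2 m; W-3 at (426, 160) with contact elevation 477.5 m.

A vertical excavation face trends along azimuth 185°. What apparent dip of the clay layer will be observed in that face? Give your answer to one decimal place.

Two edge vectors: W-1→W-2 = (163, 266, -16.7), W-1→W-3 = (270, 19, -67.4).
Normal n = (W-1→W-2) × (W-1→W-3) = (-17611.1, 6477.2, -68723).
So ∂z/∂x = −n_x/n_z = −0.25626 and ∂z/∂y = −n_y/n_z = 0.09425.
Unit vector along 185° is (sin 185°, cos 185°) = (-0.0872, -0.9962).
Slope in that direction = a·(-0.0872) + b·(-0.9962) = −0.07156.
Apparent dip = arctan|0.07156| = 4.1° (true dip is 15.3°, so apparent ≤ true as expected).

4.1°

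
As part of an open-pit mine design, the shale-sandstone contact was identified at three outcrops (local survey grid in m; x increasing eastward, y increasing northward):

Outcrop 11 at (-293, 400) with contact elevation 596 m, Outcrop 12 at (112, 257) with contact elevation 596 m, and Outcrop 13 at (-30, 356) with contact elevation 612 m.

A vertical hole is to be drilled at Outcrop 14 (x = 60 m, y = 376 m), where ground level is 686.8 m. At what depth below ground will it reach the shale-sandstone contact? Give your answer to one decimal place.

Let the plane be z = a·x + b·y + c.
Outcrop 12−Outcrop 11: 405a − 143b = 0;  Outcrop 13−Outcrop 11: 263a − 44b = 16.
Solving gives a = 0.11562, b = 0.32745.
Then c = 596 − a·-293 − b·400 = 498.89.
At (60, 376): z_contact = 6.94 + 123.12 + 498.89 = 628.95 m.
Depth below ground = 686.8 − 628.95 = 57.8 m.

57.8 m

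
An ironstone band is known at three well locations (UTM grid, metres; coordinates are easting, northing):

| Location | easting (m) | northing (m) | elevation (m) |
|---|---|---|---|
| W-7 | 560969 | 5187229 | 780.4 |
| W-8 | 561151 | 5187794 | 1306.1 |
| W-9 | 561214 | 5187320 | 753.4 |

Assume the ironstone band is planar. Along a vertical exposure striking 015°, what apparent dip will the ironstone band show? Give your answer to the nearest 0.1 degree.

42.8°

Two edge vectors: W-7→W-8 = (182, 565, 525.7), W-7→W-9 = (245, 91, -27).
Normal n = (W-7→W-8) × (W-7→W-9) = (-63093.7, 133710.5, -121863).
So ∂z/∂easting = −n_x/n_z = −0.51774 and ∂z/∂northing = −n_y/n_z = 1.09722.
Unit vector along 015° is (sin 15°, cos 15°) = (0.2588, 0.9659).
Slope in that direction = a·(0.2588) + b·(0.9659) = 0.92583.
Apparent dip = arctan|0.92583| = 42.8° (true dip is 50.5°, so apparent ≤ true as expected).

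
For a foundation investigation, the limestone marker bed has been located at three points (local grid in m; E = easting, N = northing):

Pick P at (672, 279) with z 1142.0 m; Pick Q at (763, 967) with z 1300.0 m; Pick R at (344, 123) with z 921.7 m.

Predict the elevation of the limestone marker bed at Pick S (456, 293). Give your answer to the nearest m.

1014 m

Let the plane be z = a·E + b·N + c.
Pick Q−Pick P: 91a + 688b = 158;  Pick R−Pick P: −328a − 156b = −220.3.
Solving gives a = 0.60018, b = 0.15027.
Then c = 1142 − a·672 − b·279 = 696.76.
At (456, 293): z = 273.7 + 44.0 + 696.76 = 1014.5 m.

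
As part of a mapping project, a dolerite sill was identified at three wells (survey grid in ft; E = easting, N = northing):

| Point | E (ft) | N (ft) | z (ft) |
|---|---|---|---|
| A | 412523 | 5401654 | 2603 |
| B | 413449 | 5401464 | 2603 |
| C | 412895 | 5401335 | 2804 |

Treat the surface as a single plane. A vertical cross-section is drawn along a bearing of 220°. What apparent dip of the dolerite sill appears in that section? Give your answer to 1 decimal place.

Two edge vectors: A→B = (926, -190, 0), A→C = (372, -319, 201).
Normal n = (A→B) × (A→C) = (-38190, -186126, -224714).
So ∂z/∂E = −n_x/n_z = −0.16995 and ∂z/∂N = −n_y/n_z = −0.82828.
Unit vector along 220° is (sin 220°, cos 220°) = (-0.6428, -0.7660).
Slope in that direction = a·(-0.6428) + b·(-0.7660) = 0.74374.
Apparent dip = arctan|0.74374| = 36.6° (true dip is 40.2°, so apparent ≤ true as expected).

36.6°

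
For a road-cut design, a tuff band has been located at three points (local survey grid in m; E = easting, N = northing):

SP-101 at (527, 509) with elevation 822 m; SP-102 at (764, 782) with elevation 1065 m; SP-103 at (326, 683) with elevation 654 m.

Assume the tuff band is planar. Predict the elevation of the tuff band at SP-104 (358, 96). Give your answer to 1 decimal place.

628.2 m

Let the plane be z = a·E + b·N + c.
SP-102−SP-101: 237a + 273b = 243;  SP-103−SP-101: −201a + 174b = −168.
Solving gives a = 0.91713, b = 0.09392.
Then c = 822 − a·527 − b·509 = 290.87.
At (358, 96): z = 328.3 + 9.0 + 290.87 = 628.2 m.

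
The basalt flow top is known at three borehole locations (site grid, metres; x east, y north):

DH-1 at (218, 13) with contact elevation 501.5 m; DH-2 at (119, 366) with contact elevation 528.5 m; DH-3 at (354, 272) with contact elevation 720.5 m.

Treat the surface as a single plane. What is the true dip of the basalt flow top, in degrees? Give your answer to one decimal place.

Two edge vectors: DH-1→DH-2 = (-99, 353, 27), DH-1→DH-3 = (136, 259, 219).
Normal n = (DH-1→DH-2) × (DH-1→DH-3) = (70314, 25353, -73649).
So ∂z/∂x = −n_x/n_z = 0.95472 and ∂z/∂y = −n_y/n_z = 0.34424.
Gradient magnitude |∇z| = √(a² + b²) = √(0.91149 + 0.11850) = 1.01488.
True dip = arctan(1.01488) = 45.4°, dipping toward WSW (azimuth ≈ 250°).

45.4°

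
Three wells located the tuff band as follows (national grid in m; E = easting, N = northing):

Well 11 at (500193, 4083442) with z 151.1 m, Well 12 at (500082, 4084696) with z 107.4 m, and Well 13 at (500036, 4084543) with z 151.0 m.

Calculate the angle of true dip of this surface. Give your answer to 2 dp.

32.99°

Two edge vectors: Well 11→Well 12 = (-111, 1254, -43.7), Well 11→Well 13 = (-157, 1101, -0.1).
Normal n = (Well 11→Well 12) × (Well 11→Well 13) = (47988.3, 6849.8, 74667).
So ∂z/∂E = −n_x/n_z = −0.64270 and ∂z/∂N = −n_y/n_z = −0.09174.
Gradient magnitude |∇z| = √(a² + b²) = √(0.41306 + 0.00842) = 0.64921.
True dip = arctan(0.64921) = 32.99°, dipping toward E (azimuth ≈ 082°).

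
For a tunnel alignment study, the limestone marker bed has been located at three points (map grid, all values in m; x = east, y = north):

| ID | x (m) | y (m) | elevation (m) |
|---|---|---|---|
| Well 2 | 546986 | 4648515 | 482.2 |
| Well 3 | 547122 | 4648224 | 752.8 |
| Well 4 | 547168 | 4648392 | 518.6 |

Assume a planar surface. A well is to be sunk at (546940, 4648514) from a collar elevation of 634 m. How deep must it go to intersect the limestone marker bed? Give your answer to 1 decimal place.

Two edge vectors: Well 2→Well 3 = (136, -291, 270.6), Well 2→Well 4 = (182, -123, 36.4).
Normal n = (Well 2→Well 3) × (Well 2→Well 4) = (22691.4, 44298.8, 36234).
So ∂z/∂x = −n_x/n_z = −0.626246067 and ∂z/∂y = −n_y/n_z = −1.222575482.
Intercept c from Well 2: 482.2 + 342547.83 + 5683160.46 = 6026190.50.
At (546940, 4648514): z_contact = −342519.02 − 5683159.24 + 6026190.50 = 512.23 m.
Depth below ground = 634 − 512.23 = 121.8 m.

121.8 m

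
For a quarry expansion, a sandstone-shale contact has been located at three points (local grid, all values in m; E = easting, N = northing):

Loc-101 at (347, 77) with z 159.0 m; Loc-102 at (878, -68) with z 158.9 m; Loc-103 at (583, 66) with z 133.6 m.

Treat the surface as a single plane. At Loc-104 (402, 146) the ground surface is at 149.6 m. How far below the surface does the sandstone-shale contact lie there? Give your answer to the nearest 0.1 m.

30.5 m

Two edge vectors: Loc-101→Loc-102 = (531, -145, -0.1), Loc-101→Loc-103 = (236, -11, -25.4).
Normal n = (Loc-101→Loc-102) × (Loc-101→Loc-103) = (3681.9, 13463.8, 28379).
So ∂z/∂E = −n_x/n_z = −0.12974 and ∂z/∂N = −n_y/n_z = −0.47443.
Intercept c from Loc-101: 159 + 45.02 + 36.53 = 240.55.
At (402, 146): z_contact = −52.16 − 69.27 + 240.55 = 119.13 m.
Depth below ground = 149.6 − 119.13 = 30.5 m.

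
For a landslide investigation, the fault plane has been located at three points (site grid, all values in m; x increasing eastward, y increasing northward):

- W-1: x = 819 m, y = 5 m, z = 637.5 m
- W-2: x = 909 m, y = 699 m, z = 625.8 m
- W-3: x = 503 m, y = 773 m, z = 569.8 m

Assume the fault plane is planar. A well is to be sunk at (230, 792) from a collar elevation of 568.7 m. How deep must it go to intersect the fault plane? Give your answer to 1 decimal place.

35.5 m

Two edge vectors: W-1→W-2 = (90, 694, -11.7), W-1→W-3 = (-316, 768, -67.7).
Normal n = (W-1→W-2) × (W-1→W-3) = (-37998.2, 9790.2, 288424).
So ∂z/∂x = −n_x/n_z = 0.13174 and ∂z/∂y = −n_y/n_z = −0.03394.
Intercept c from W-1: 637.5 − 107.90 + 0.17 = 529.77.
At (230, 792): z_contact = 30.30 − 26.88 + 529.77 = 533.19 m.
Depth below ground = 568.7 − 533.19 = 35.5 m.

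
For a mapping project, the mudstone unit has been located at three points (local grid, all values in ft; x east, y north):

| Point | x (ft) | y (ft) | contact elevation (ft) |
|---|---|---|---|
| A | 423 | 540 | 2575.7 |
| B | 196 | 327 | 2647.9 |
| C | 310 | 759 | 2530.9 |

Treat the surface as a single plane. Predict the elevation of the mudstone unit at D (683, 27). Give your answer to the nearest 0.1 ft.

Let the plane be z = a·x + b·y + c.
B−A: −227a − 213b = 72.2;  C−A: −113a + 219b = −44.8.
Solving gives a = −0.08497, b = −0.24841.
Then c = 2575.7 − a·423 − b·540 = 2745.78.
At (683, 27): z = −58.0 − 6.7 + 2745.78 = 2681.0 ft.

2681.0 ft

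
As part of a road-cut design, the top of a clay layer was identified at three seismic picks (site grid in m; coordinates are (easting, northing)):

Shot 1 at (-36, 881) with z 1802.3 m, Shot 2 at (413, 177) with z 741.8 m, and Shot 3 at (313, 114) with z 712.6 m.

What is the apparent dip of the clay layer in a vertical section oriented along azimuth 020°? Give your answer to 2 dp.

Let the plane be z = a·E + b·N + c.
Shot 2−Shot 1: 449a − 704b = −1060.5;  Shot 3−Shot 1: 349a − 767b = −1089.7.
Solving gives a = −0.46870, b = 1.20746.
Unit vector along 020° is (sin 20°, cos 20°) = (0.3420, 0.9397).
Slope in that direction = a·(0.3420) + b·(0.9397) = 0.97434.
Apparent dip = arctan|0.97434| = 44.26° (true dip is 52.3°, so apparent ≤ true as expected).

44.26°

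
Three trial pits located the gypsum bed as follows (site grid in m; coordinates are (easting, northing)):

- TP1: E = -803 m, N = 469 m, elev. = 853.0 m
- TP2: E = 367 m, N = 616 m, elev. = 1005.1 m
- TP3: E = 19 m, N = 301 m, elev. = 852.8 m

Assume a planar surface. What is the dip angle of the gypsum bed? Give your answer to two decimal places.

Two edge vectors: TP1→TP2 = (1170, 147, 152.1), TP1→TP3 = (822, -168, -0.2).
Normal n = (TP1→TP2) × (TP1→TP3) = (25523.4, 125260.2, -317394).
So ∂z/∂E = −n_x/n_z = 0.08042 and ∂z/∂N = −n_y/n_z = 0.39465.
Gradient magnitude |∇z| = √(a² + b²) = √(0.00647 + 0.15575) = 0.40276.
True dip = arctan(0.40276) = 21.94°, dipping toward SSW (azimuth ≈ 192°).

21.94°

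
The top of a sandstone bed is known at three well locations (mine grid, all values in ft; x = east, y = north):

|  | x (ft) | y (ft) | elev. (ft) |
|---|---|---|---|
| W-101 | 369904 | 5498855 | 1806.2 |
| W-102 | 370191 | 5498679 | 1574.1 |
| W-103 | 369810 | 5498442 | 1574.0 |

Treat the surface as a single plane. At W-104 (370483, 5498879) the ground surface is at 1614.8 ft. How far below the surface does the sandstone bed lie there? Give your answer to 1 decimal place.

Two edge vectors: W-101→W-102 = (287, -176, -232.1), W-101→W-103 = (-94, -413, -232.2).
Normal n = (W-101→W-102) × (W-101→W-103) = (-54990.1, 88458.8, -135075).
So ∂z/∂x = −n_x/n_z = −0.407107903 and ∂z/∂y = −n_y/n_z = 0.654886545.
Intercept c from W-101: 1806.2 + 150590.84 − 3601126.15 = −3448729.11.
At (370483, 5498879): z_contact = −150826.56 + 3601141.87 − 3448729.11 = 1586.20 ft.
Depth below ground = 1614.8 − 1586.20 = 28.6 ft.

28.6 ft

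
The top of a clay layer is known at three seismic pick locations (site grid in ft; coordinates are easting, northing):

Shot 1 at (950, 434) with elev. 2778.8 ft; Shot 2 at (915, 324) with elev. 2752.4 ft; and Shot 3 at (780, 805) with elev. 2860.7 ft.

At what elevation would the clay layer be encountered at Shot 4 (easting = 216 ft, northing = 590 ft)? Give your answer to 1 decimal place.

Two edge vectors: Shot 1→Shot 2 = (-35, -110, -26.4), Shot 1→Shot 3 = (-170, 371, 81.9).
Normal n = (Shot 1→Shot 2) × (Shot 1→Shot 3) = (785.4, 7354.5, -31685).
So ∂z/∂easting = −n_x/n_z = 0.02479 and ∂z/∂northing = −n_y/n_z = 0.23211.
Intercept c from Shot 1: 2778.8 − 23.55 − 100.74 = 2654.51.
At (216, 590): z = 5.4 + 136.9 + 2654.51 = 2796.8 ft.

2796.8 ft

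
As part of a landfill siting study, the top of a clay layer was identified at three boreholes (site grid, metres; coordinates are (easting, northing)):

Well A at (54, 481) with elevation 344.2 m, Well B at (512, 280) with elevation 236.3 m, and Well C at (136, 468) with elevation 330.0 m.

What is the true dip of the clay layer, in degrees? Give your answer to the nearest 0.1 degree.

14.7°

Let the plane be z = a·E + b·N + c.
Well B−Well A: 458a − 201b = −107.9;  Well C−Well A: 82a − 13b = −14.2.
Solving gives a = −0.13787, b = 0.22266.
Gradient magnitude |∇z| = √(a² + b²) = √(0.01901 + 0.04958) = 0.26189.
True dip = arctan(0.26189) = 14.7°, dipping toward SSE (azimuth ≈ 148°).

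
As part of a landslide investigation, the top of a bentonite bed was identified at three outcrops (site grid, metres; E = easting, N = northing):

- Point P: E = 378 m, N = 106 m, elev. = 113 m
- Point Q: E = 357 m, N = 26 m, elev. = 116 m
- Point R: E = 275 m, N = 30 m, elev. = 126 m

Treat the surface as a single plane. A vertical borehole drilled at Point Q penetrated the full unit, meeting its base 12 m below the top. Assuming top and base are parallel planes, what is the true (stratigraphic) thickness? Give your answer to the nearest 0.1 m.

Let the plane be z = a·E + b·N + c.
Point Q−Point P: −21a − 80b = 3;  Point R−Point P: −103a − 76b = 13.
Solving gives a = −0.12222, b = −0.00542.
|∇z| = √(a²+b²) = 0.12234, so dip δ = arctan(0.12234) = 6.97°.
True thickness = vertical thickness × cos δ = 12 × cos 6.97° = 11.9 m.

11.9 m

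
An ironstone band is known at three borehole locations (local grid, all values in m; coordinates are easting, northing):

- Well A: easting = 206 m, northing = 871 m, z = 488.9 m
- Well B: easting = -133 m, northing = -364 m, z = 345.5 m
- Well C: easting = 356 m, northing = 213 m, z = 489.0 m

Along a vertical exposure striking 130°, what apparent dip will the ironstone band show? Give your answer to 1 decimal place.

Two edge vectors: Well A→Well B = (-339, -1235, -143.4), Well A→Well C = (150, -658, 0.1).
Normal n = (Well A→Well B) × (Well A→Well C) = (-94480.7, -21476.1, 408312).
So ∂z/∂easting = −n_x/n_z = 0.23139 and ∂z/∂northing = −n_y/n_z = 0.05260.
Unit vector along 130° is (sin 130°, cos 130°) = (0.7660, -0.6428).
Slope in that direction = a·(0.7660) + b·(-0.6428) = 0.14345.
Apparent dip = arctan|0.14345| = 8.2° (true dip is 13.3°, so apparent ≤ true as expected).

8.2°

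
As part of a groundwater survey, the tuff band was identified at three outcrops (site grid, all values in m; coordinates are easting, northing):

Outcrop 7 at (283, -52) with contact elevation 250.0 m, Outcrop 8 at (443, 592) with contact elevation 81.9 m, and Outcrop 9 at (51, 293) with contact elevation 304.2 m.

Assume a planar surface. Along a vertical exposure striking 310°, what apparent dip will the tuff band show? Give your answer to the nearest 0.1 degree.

Two edge vectors: Outcrop 7→Outcrop 8 = (160, 644, -168.1), Outcrop 7→Outcrop 9 = (-232, 345, 54.2).
Normal n = (Outcrop 7→Outcrop 8) × (Outcrop 7→Outcrop 9) = (92899.3, 30327.2, 204608).
So ∂z/∂easting = −n_x/n_z = −0.45404 and ∂z/∂northing = −n_y/n_z = −0.14822.
Unit vector along 310° is (sin 310°, cos 310°) = (-0.7660, 0.6428).
Slope in that direction = a·(-0.7660) + b·(0.6428) = 0.25254.
Apparent dip = arctan|0.25254| = 14.2° (true dip is 25.5°, so apparent ≤ true as expected).

14.2°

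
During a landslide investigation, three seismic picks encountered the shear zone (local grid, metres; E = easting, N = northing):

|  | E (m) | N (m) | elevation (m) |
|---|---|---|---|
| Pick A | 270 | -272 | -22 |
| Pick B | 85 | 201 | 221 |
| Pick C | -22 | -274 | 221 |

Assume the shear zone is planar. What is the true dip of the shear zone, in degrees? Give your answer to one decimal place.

Two edge vectors: Pick A→Pick B = (-185, 473, 243), Pick A→Pick C = (-292, -2, 243).
Normal n = (Pick A→Pick B) × (Pick A→Pick C) = (115425, -26001, 138486).
So ∂z/∂E = −n_x/n_z = −0.83348 and ∂z/∂N = −n_y/n_z = 0.18775.
Gradient magnitude |∇z| = √(a² + b²) = √(0.69469 + 0.03525) = 0.85436.
True dip = arctan(0.85436) = 40.5°, dipping toward ESE (azimuth ≈ 103°).

40.5°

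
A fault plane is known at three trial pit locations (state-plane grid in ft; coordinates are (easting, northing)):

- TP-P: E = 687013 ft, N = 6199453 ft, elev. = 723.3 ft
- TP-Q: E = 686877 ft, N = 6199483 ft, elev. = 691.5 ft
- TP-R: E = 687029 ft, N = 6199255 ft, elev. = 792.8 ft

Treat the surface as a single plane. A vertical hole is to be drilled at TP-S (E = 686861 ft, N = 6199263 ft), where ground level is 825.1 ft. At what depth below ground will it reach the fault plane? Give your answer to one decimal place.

61.8 ft

Two edge vectors: TP-P→TP-Q = (-136, 30, -31.8), TP-P→TP-R = (16, -198, 69.5).
Normal n = (TP-P→TP-Q) × (TP-P→TP-R) = (-4211.4, 8943.2, 26448).
So ∂z/∂E = −n_x/n_z = 0.159233212 and ∂z/∂N = −n_y/n_z = −0.338142771.
Intercept c from TP-P: 723.3 − 109395.29 + 2096300.21 = 1987628.23.
At (686861, 6199263): z_contact = 109371.08 − 2096235.97 + 1987628.23 = 763.34 ft.
Depth below ground = 825.1 − 763.34 = 61.8 ft.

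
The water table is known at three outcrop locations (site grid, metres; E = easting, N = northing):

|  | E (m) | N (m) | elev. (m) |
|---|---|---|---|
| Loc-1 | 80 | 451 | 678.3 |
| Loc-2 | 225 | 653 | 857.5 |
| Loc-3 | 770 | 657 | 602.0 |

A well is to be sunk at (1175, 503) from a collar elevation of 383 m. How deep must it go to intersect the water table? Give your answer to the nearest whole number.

Let the plane be z = a·E + b·N + c.
Loc-2−Loc-1: 145a + 202b = 179.2;  Loc-3−Loc-1: 690a + 206b = −76.3.
Solving gives a = −0.47784, b = 1.23013.
Then c = 678.3 − a·80 − b·451 = 161.74.
At (1175, 503): z_contact = −561.5 + 618.8 + 161.74 = 219.0 m.
Depth below ground = 383 − 219.0 = 164 m.

164 m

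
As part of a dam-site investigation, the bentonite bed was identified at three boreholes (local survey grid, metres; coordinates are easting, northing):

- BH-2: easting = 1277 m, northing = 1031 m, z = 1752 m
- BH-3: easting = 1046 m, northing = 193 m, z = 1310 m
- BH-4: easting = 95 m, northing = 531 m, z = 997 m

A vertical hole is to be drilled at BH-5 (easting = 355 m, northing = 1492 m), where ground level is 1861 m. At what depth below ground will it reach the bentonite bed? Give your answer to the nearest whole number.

Let the plane be z = a·easting + b·northing + c.
BH-3−BH-2: −231a − 838b = −442;  BH-4−BH-2: −1182a − 500b = −755.
Solving gives a = 0.47049, b = 0.39775.
Then c = 1752 − a·1277 − b·1031 = 741.10.
At (355, 1492): z_contact = 167.0 + 593.4 + 741.10 = 1501.6 m.
Depth below ground = 1861 − 1501.6 = 359 m.

359 m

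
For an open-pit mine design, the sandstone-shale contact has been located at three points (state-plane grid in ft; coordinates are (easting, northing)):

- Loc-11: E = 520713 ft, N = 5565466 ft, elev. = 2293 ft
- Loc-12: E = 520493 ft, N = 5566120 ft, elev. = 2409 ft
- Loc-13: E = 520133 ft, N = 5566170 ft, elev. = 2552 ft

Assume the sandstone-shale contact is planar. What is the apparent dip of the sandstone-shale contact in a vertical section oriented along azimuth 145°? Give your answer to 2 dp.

Let the plane be z = a·E + b·N + c.
Loc-12−Loc-11: −220a + 654b = 116;  Loc-13−Loc-11: −580a + 704b = 259.
Solving gives a = −0.39085, b = 0.04589.
Unit vector along 145° is (sin 145°, cos 145°) = (0.5736, -0.8192).
Slope in that direction = a·(0.5736) + b·(-0.8192) = −0.26177.
Apparent dip = arctan|0.26177| = 14.67° (true dip is 21.5°, so apparent ≤ true as expected).

14.67°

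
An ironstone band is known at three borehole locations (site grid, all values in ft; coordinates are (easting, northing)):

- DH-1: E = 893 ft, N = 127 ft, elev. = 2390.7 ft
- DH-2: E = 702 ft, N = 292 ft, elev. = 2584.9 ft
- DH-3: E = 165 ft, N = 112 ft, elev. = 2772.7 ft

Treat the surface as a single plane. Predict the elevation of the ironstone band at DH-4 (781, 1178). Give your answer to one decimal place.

Two edge vectors: DH-1→DH-2 = (-191, 165, 194.2), DH-1→DH-3 = (-728, -15, 382).
Normal n = (DH-1→DH-2) × (DH-1→DH-3) = (65943, -68415.6, 122985).
So ∂z/∂E = −n_x/n_z = −0.536187 and ∂z/∂N = −n_y/n_z = 0.556292.
Intercept c from DH-1: 2390.7 + 478.82 − 70.65 = 2798.87.
At (781, 1178): z = −418.8 + 655.3 + 2798.87 = 3035.4 ft.

3035.4 ft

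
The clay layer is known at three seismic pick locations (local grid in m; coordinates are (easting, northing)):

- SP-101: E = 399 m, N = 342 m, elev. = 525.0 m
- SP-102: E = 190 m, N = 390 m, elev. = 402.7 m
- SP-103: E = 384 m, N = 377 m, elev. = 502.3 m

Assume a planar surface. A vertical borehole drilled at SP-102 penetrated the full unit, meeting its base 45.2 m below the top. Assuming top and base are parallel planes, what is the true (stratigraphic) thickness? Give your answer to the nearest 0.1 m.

37.8 m

Two edge vectors: SP-101→SP-102 = (-209, 48, -122.3), SP-101→SP-103 = (-15, 35, -22.7).
Normal n = (SP-101→SP-102) × (SP-101→SP-103) = (3190.9, -2909.8, -6595).
So ∂z/∂E = −n_x/n_z = 0.48384 and ∂z/∂N = −n_y/n_z = −0.44121.
|∇z| = √(a²+b²) = 0.65480, so dip δ = arctan(0.65480) = 33.22°.
True thickness = vertical thickness × cos δ = 45.2 × cos 33.22° = 37.8 m.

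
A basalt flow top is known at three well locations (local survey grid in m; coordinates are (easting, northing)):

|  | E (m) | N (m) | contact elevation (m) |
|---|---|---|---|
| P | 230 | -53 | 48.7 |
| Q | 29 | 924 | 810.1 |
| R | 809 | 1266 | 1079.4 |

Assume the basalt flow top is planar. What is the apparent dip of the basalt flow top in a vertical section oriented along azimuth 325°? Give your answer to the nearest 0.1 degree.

Let the plane be z = a·E + b·N + c.
Q−P: −201a + 977b = 761.4;  R−P: 579a + 1319b = 1030.7.
Solving gives a = 0.00326, b = 0.77999.
Unit vector along 325° is (sin 325°, cos 325°) = (-0.5736, 0.8192).
Slope in that direction = a·(-0.5736) + b·(0.8192) = 0.63707.
Apparent dip = arctan|0.63707| = 32.5° (true dip is 38.0°, so apparent ≤ true as expected).

32.5°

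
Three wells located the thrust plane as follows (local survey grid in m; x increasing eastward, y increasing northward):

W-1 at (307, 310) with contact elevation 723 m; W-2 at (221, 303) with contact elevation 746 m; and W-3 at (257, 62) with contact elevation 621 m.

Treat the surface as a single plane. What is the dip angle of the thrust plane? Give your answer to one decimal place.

Two edge vectors: W-1→W-2 = (-86, -7, 23), W-1→W-3 = (-50, -248, -102).
Normal n = (W-1→W-2) × (W-1→W-3) = (6418, -9922, 20978).
So ∂z/∂x = −n_x/n_z = −0.30594 and ∂z/∂y = −n_y/n_z = 0.47297.
Gradient magnitude |∇z| = √(a² + b²) = √(0.09360 + 0.22370) = 0.56329.
True dip = arctan(0.56329) = 29.4°, dipping toward SSE (azimuth ≈ 147°).

29.4°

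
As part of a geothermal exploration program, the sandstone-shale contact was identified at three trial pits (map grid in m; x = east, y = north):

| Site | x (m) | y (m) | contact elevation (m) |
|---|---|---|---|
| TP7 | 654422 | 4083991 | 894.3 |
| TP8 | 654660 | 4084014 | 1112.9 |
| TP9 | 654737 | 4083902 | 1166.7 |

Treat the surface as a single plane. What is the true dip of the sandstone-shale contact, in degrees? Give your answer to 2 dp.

42.48°

Let the plane be z = a·x + b·y + c.
TP8−TP7: 238a + 23b = 218.6;  TP9−TP7: 315a − 89b = 272.4.
Solving gives a = 0.90479, b = 0.14169.
Gradient magnitude |∇z| = √(a² + b²) = √(0.81865 + 0.02008) = 0.91582.
True dip = arctan(0.91582) = 42.48°, dipping toward W (azimuth ≈ 261°).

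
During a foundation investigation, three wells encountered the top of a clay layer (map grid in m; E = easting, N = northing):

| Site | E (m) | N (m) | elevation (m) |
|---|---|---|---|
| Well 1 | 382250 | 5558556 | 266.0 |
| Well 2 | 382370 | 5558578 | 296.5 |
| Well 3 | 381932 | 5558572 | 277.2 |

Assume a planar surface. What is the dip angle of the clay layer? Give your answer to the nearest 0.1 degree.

51.1°

Let the plane be z = a·E + b·N + c.
Well 2−Well 1: 120a + 22b = 30.5;  Well 3−Well 1: −318a + 16b = 11.2.
Solving gives a = 0.02710, b = 1.23856.
Gradient magnitude |∇z| = √(a² + b²) = √(0.00073 + 1.53403) = 1.23886.
True dip = arctan(1.23886) = 51.1°, dipping toward S (azimuth ≈ 181°).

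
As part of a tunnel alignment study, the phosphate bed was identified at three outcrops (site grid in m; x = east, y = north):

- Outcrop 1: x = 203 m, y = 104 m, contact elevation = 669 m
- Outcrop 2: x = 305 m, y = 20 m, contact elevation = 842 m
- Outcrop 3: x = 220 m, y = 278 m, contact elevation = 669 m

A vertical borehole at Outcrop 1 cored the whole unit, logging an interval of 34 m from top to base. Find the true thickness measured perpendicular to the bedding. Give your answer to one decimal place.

Two edge vectors: Outcrop 1→Outcrop 2 = (102, -84, 173), Outcrop 1→Outcrop 3 = (17, 174, 0).
Normal n = (Outcrop 1→Outcrop 2) × (Outcrop 1→Outcrop 3) = (-30102, 2941, 19176).
So ∂z/∂x = −n_x/n_z = 1.56977 and ∂z/∂y = −n_y/n_z = −0.15337.
|∇z| = √(a²+b²) = 1.57725, so dip δ = arctan(1.57725) = 57.62°.
True thickness = vertical thickness × cos δ = 34 × cos 57.62° = 18.2 m.

18.2 m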